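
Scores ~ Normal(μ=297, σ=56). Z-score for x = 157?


z = (x - μ)/σ = (157 - 297)/56 = -2.5

z = -2.5


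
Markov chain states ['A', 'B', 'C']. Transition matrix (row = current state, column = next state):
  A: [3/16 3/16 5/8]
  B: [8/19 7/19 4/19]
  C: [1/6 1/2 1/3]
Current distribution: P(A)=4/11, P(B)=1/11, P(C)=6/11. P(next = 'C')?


P(next=C) = Σᵢ P(now=i)×P(i→C)
= 4/11×5/8 + 1/11×4/19 + 6/11×1/3
= 5/22 + 4/209 + 2/11 = 179/418

P = 179/418 ≈ 0.4282


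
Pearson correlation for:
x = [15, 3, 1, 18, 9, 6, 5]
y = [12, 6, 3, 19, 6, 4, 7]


n=7, Σx=57, Σy=57, Σxy=656, Σx²=701, Σy²=651
r = (7×656 - 57×57)/√((7×701 - 57²)(7×651 - 57²))
= 1343/√(1658×1308) = 1343/√2168664 ≈ 1343/1472.6384 ≈ 0.9120

r ≈ 0.9120


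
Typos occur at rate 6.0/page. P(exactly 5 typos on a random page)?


Poisson(λ=6.0): P(X=5) = e^(-λ)×λ^k/k!
= e^(-6.0) × 6.0^5 / 5!
≈ 0.002478752177 × 7776 / 120 ≈ 0.160623

P(X=5) ≈ 0.160623 ≈ 16.06%


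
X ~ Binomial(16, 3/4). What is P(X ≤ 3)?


P(X ≤ 3) = Σ P(X=i) for i=0..3
P(X=0) = 1/4294967296
P(X=1) = 3/268435456
P(X=2) = 135/536870912
P(X=3) = 945/268435456
Sum = 16249/4294967296

P(X ≤ 3) = 16249/4294967296 ≈ 0.00%


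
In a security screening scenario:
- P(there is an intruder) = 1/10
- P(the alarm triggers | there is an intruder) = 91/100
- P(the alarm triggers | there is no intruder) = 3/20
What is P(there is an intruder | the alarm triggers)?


Using Bayes' theorem:
P(A|B) = P(B|A)·P(A) / P(B)

P(the alarm triggers) = 91/100 × 1/10 + 3/20 × 9/10
= 91/1000 + 27/200 = 113/500

P(there is an intruder|the alarm triggers) = (91/1000) / (113/500) = 91/226

P(there is an intruder|the alarm triggers) = 91/226 ≈ 40.27%


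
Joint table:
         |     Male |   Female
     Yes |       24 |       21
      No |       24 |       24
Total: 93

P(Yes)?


P(Yes) = (24+21)/93 = 45/93 = 15/31

P(Yes) = 15/31 ≈ 48.39%


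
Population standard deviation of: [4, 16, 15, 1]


Mean = 36/4 = 9
  (4-9)²=25
  (16-9)²=49
  (15-9)²=36
  (1-9)²=64
Σ(x-μ)² = 174
σ² = 174/4 = 87/2

σ = √(87/2) ≈ 6.5955


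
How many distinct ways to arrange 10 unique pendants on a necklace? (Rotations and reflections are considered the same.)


Free circular arrangements: rotations and reflections both identified.
(n-1)!/2 = 9!/2 = 362880/2 = 181440

181440


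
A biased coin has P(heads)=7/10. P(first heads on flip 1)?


Geometric: P(X=1) = (1-p)^(k-1)×p = (3/10)^0×7/10 = 7/10

P(X=1) = 7/10 ≈ 70.00%


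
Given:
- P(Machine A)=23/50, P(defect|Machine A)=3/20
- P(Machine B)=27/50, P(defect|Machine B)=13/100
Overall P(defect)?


P(B) = Σ P(B|Aᵢ)×P(Aᵢ)
  3/20×23/50 = 69/1000
  13/100×27/50 = 351/5000
Sum = 87/625

P(defect) = 87/625 ≈ 13.92%


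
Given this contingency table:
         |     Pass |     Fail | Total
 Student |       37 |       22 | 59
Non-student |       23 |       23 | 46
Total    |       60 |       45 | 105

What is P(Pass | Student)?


P(Pass | Student) = 37/(37+22) = 37/59

P(Pass|Student) = 37/59 ≈ 62.71%


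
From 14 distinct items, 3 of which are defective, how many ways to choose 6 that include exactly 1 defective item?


Choose 1 of the 3 defective items and 5 of the other 11 items:
C(3,1)×C(11,5) = 3×462 = 1386

1386


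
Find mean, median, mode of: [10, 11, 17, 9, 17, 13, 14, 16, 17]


Sorted: [9, 10, 11, 13, 14, 16, 17, 17, 17]
Mean = 124/9
Median = 14
Freq: {10: 1, 11: 1, 17: 3, 9: 1, 13: 1, 14: 1, 16: 1}
Mode: [17]

Mean=124/9, Median=14, Mode=17


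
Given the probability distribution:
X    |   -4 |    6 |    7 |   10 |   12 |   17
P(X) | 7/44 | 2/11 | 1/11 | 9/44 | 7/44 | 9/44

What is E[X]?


E[X] = Σ x·P(X=x)
= (-4)×(7/44) + (6)×(2/11) + (7)×(1/11) + (10)×(9/44) + (12)×(7/44) + (17)×(9/44)
= 375/44

E[X] = 375/44


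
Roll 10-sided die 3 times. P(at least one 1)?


P(no 1)^3 = (9/10)^3 = 729/1000
P(≥1) = 1 - 729/1000 = 271/1000

P = 271/1000 ≈ 27.10%


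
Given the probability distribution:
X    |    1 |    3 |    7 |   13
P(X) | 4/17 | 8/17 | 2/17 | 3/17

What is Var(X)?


E[X] = 81/17
E[X²] = 681/17
Var(X) = E[X²] - (E[X])² = 681/17 - 6561/289 = 5016/289

Var(X) = 5016/289 ≈ 17.3564


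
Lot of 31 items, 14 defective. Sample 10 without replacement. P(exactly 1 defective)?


Hypergeometric: C(14,1)×C(17,9)/C(31,10)
= 14×24310/44352165 = 476/62031

P(X=1) = 476/62031 ≈ 0.77%


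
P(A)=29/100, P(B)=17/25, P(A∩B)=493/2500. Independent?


P(A)×P(B) = 493/2500
P(A∩B) = 493/2500
Equal ✓ → Independent

Yes, independent


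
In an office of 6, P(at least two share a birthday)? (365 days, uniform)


P(all different) = Π(365-i)/365 for i=0..5
= 0.959538
P(match) = 1 - 0.959538 = 0.040462

P ≈ 0.0405 ≈ 4.05%


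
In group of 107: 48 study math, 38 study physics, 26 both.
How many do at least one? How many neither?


|A∪B| = 48+38-26 = 60
Neither = 107-60 = 47

At least one: 60; Neither: 47


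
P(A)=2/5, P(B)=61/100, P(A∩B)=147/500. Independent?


P(A)×P(B) = 61/250
P(A∩B) = 147/500
Not equal → NOT independent

No, not independent


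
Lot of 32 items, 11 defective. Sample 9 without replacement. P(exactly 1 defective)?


Hypergeometric: C(11,1)×C(21,8)/C(32,9)
= 11×203490/28048800 = 74613/934960

P(X=1) = 74613/934960 ≈ 7.98%


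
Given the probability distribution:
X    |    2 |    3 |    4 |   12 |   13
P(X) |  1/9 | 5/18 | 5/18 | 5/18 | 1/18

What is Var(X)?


E[X] = 56/9
E[X²] = 511/9
Var(X) = E[X²] - (E[X])² = 511/9 - 3136/81 = 1463/81

Var(X) = 1463/81 ≈ 18.0617


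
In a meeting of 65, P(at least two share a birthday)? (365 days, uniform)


P(all different) = Π(365-i)/365 for i=0..64
= 0.002317
P(match) = 1 - 0.002317 = 0.997683

P ≈ 0.9977 ≈ 99.77%


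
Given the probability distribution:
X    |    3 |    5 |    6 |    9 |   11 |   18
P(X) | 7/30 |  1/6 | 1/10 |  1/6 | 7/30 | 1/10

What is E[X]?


E[X] = Σ x·P(X=x)
= (3)×(7/30) + (5)×(1/6) + (6)×(1/10) + (9)×(1/6) + (11)×(7/30) + (18)×(1/10)
= 8

E[X] = 8


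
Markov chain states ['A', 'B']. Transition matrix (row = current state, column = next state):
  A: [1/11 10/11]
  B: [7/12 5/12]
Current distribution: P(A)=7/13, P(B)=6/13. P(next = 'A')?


P(next=A) = Σᵢ P(now=i)×P(i→A)
= 7/13×1/11 + 6/13×7/12
= 7/143 + 7/26 = 7/22

P = 7/22 ≈ 0.3182


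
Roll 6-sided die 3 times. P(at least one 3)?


P(no 3)^3 = (5/6)^3 = 125/216
P(≥1) = 1 - 125/216 = 91/216

P = 91/216 ≈ 42.13%


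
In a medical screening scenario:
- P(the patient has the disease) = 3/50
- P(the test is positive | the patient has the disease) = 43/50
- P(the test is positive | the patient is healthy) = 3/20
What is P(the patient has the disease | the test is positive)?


Using Bayes' theorem:
P(A|B) = P(B|A)·P(A) / P(B)

P(the test is positive) = 43/50 × 3/50 + 3/20 × 47/50
= 129/2500 + 141/1000 = 963/5000

P(the patient has the disease|the test is positive) = (129/2500) / (963/5000) = 86/321

P(the patient has the disease|the test is positive) = 86/321 ≈ 26.79%


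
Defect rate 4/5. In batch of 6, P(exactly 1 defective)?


Binomial: P(X=1) = C(6,1)×p^1×(1-p)^5
= 6 × 4/5 × 1/3125 = 24/15625

P(X=1) = 24/15625 ≈ 0.15%


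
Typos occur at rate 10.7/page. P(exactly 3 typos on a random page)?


Poisson(λ=10.7): P(X=3) = e^(-λ)×λ^k/k!
= e^(-10.7) × 10.7^3 / 3!
≈ 2.254493791e-05 × 1225.043 / 6 ≈ 0.004603

P(X=3) ≈ 0.004603 ≈ 0.46%


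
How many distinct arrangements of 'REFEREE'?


Letters: 7, freq: {'R': 2, 'E': 4, 'F': 1}
7!/(2!×4!×1!) = 5040/48 = 105

105


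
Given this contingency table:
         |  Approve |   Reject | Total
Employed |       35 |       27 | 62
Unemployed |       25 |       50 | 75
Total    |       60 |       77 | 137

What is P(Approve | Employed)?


P(Approve | Employed) = 35/(35+27) = 35/62

P(Approve|Employed) = 35/62 ≈ 56.45%


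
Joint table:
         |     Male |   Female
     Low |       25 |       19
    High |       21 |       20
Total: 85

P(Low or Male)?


P(Low∨Male) = P(Low) + P(Male) - P(Low∧Male)
= (44 + 46 - 25)/85 = 65/85 = 13/17

P = 13/17 ≈ 76.47%


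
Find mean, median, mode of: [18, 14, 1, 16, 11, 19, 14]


Sorted: [1, 11, 14, 14, 16, 18, 19]
Mean = 93/7
Median = 14
Freq: {18: 1, 14: 2, 1: 1, 16: 1, 11: 1, 19: 1}
Mode: [14]

Mean=93/7, Median=14, Mode=14


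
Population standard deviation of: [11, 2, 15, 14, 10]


Mean = 52/5
  (11-52/5)²=9/25
  (2-52/5)²=1764/25
  (15-52/5)²=529/25
  (14-52/5)²=324/25
  (10-52/5)²=4/25
Σ(x-μ)² = 526/5
σ² = (526/5)/5 = 526/25

σ = √(526/25) ≈ 4.5869


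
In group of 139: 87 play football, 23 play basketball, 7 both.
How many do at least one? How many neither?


|A∪B| = 87+23-7 = 103
Neither = 139-103 = 36

At least one: 103; Neither: 36


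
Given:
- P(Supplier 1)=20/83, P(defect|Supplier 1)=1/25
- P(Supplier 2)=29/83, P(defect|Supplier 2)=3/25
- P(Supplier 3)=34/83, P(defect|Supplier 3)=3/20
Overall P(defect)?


P(B) = Σ P(B|Aᵢ)×P(Aᵢ)
  1/25×20/83 = 4/415
  3/25×29/83 = 87/2075
  3/20×34/83 = 51/830
Sum = 469/4150

P(defect) = 469/4150 ≈ 11.30%


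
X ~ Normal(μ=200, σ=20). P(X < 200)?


z = (200-200)/20 = 0.0
P(Z < 0.0) = 0.5000

P(X < 200) ≈ 0.5000


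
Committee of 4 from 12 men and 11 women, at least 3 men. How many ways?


Count by #men:
  3M,1W: C(12,3)×C(11,1)=2420
  4M,0W: C(12,4)×C(11,0)=495
Total = 2915

2915


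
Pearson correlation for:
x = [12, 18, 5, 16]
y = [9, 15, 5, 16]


n=4, Σx=51, Σy=45, Σxy=659, Σx²=749, Σy²=587
r = (4×659 - 51×45)/√((4×749 - 51²)(4×587 - 45²))
= 341/√(395×323) = 341/√127585 ≈ 341/357.1904 ≈ 0.9547

r ≈ 0.9547


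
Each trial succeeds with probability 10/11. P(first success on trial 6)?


Geometric: P(X=6) = (1-p)^(k-1)×p = (1/11)^5×10/11 = 10/1771561

P(X=6) = 10/1771561 ≈ 0.00%


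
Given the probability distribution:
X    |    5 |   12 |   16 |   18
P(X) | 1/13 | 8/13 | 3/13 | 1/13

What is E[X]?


E[X] = Σ x·P(X=x)
= (5)×(1/13) + (12)×(8/13) + (16)×(3/13) + (18)×(1/13)
= 167/13

E[X] = 167/13


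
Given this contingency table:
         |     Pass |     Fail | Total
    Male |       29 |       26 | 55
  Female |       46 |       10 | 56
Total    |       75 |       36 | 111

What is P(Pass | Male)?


P(Pass | Male) = 29/(29+26) = 29/55

P(Pass|Male) = 29/55 ≈ 52.73%


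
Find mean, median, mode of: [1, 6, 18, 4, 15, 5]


Sorted: [1, 4, 5, 6, 15, 18]
Mean = 49/6
Median = 11/2
Freq: {1: 1, 6: 1, 18: 1, 4: 1, 15: 1, 5: 1}
Mode: No mode

Mean=49/6, Median=11/2, Mode=No mode


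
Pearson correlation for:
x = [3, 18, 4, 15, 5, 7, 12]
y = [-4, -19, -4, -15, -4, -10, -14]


n=7, Σx=64, Σy=-70, Σxy=-853, Σx²=792, Σy²=930
r = (7×(-853) - 64×(-70))/√((7×792 - 64²)(7×930 - (-70)²))
= -1491/√(1448×1610) = -1491/√2331280 ≈ -1491/1526.8530 ≈ -0.9765

r ≈ -0.9765


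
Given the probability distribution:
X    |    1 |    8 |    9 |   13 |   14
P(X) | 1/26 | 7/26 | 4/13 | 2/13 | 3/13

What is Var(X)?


E[X] = 265/26
E[X²] = 2949/26
Var(X) = E[X²] - (E[X])² = 2949/26 - 70225/676 = 6449/676

Var(X) = 6449/676 ≈ 9.5399


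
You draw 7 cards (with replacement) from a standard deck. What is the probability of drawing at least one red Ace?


P(not a red Ace) = 50/52 = 25/26
P(none in 7 draws) = (25/26)^7 = 6103515625/8031810176
P(≥1 red Ace) = 1 - 6103515625/8031810176 = 1928294551/8031810176

P = 1928294551/8031810176 ≈ 24.01%


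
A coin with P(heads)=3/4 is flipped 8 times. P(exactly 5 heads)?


Binomial: P(X=5) = C(8,5)×p^5×(1-p)^3
= 56 × 243/1024 × 1/64 = 1701/8192

P(X=5) = 1701/8192 ≈ 20.76%


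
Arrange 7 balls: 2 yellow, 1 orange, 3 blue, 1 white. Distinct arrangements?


7!/(2!×1!×3!×1!) = 420

420


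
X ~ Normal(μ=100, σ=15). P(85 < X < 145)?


z₁=(85-100)/15=-1.0, z₂=(145-100)/15=3.0
P = Φ(3.0) - Φ(-1.0) = 0.998650 - 0.158655 = 0.839995 ≈ 0.8400

P(85 < X < 145) ≈ 0.8400


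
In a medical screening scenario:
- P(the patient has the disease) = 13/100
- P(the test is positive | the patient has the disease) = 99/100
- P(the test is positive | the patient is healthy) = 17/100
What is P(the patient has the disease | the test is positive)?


Using Bayes' theorem:
P(A|B) = P(B|A)·P(A) / P(B)

P(the test is positive) = 99/100 × 13/100 + 17/100 × 87/100
= 1287/10000 + 1479/10000 = 1383/5000

P(the patient has the disease|the test is positive) = (1287/10000) / (1383/5000) = 429/922

P(the patient has the disease|the test is positive) = 429/922 ≈ 46.53%


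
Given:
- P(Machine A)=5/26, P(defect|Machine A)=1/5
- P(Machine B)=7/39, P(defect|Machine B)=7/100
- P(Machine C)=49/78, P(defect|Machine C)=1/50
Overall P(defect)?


P(B) = Σ P(B|Aᵢ)×P(Aᵢ)
  1/5×5/26 = 1/26
  7/100×7/39 = 49/3900
  1/50×49/78 = 49/3900
Sum = 62/975

P(defect) = 62/975 ≈ 6.36%


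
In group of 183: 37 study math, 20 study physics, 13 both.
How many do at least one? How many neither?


|A∪B| = 37+20-13 = 44
Neither = 183-44 = 139

At least one: 44; Neither: 139


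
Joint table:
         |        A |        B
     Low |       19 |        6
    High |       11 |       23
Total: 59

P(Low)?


P(Low) = (19+6)/59 = 25/59

P(Low) = 25/59 ≈ 42.37%


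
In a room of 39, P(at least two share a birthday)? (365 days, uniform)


P(all different) = Π(365-i)/365 for i=0..38
= 0.121780
P(match) = 1 - 0.121780 = 0.878220

P ≈ 0.8782 ≈ 87.82%


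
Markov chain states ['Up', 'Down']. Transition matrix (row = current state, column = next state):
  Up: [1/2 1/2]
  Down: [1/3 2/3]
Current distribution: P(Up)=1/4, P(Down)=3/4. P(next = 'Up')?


P(next=Up) = Σᵢ P(now=i)×P(i→Up)
= 1/4×1/2 + 3/4×1/3
= 1/8 + 1/4 = 3/8

P = 3/8 ≈ 0.3750


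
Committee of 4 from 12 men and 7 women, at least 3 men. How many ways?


Count by #men:
  3M,1W: C(12,3)×C(7,1)=1540
  4M,0W: C(12,4)×C(7,0)=495
Total = 2035

2035


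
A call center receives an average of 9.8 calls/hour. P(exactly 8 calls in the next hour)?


Poisson(λ=9.8): P(X=8) = e^(-λ)×λ^k/k!
= e^(-9.8) × 9.8^8 / 8!
≈ 5.545159943e-05 × 85076302.2582 / 40320 ≈ 0.117004

P(X=8) ≈ 0.117004 ≈ 11.70%


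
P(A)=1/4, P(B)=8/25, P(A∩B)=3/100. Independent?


P(A)×P(B) = 2/25
P(A∩B) = 3/100
Not equal → NOT independent

No, not independent


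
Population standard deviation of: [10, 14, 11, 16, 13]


Mean = 64/5
  (10-64/5)²=196/25
  (14-64/5)²=36/25
  (11-64/5)²=81/25
  (16-64/5)²=256/25
  (13-64/5)²=1/25
Σ(x-μ)² = 114/5
σ² = (114/5)/5 = 114/25

σ = √(114/25) ≈ 2.1354


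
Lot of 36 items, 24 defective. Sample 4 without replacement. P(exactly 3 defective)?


Hypergeometric: C(24,3)×C(12,1)/C(36,4)
= 2024×12/58905 = 736/1785

P(X=3) = 736/1785 ≈ 41.23%


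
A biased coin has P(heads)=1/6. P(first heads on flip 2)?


Geometric: P(X=2) = (1-p)^(k-1)×p = (5/6)^1×1/6 = 5/36

P(X=2) = 5/36 ≈ 13.89%


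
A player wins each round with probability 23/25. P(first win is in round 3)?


Geometric: P(X=3) = (1-p)^(k-1)×p = (2/25)^2×23/25 = 92/15625

P(X=3) = 92/15625 ≈ 0.59%


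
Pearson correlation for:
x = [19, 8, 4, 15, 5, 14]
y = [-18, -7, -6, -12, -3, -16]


n=6, Σx=65, Σy=-62, Σxy=-841, Σx²=887, Σy²=818
r = (6×(-841) - 65×(-62))/√((6×887 - 65²)(6×818 - (-62)²))
= -1016/√(1097×1064) = -1016/√1167208 ≈ -1016/1080.3740 ≈ -0.9404

r ≈ -0.9404


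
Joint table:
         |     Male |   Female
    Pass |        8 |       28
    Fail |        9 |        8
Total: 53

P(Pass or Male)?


P(Pass∨Male) = P(Pass) + P(Male) - P(Pass∧Male)
= (36 + 17 - 8)/53 = 45/53

P = 45/53 ≈ 84.91%


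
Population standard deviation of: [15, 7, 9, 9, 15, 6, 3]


Mean = 64/7
  (15-64/7)²=1681/49
  (7-64/7)²=225/49
  (9-64/7)²=1/49
  (9-64/7)²=1/49
  (15-64/7)²=1681/49
  (6-64/7)²=484/49
  (3-64/7)²=1849/49
Σ(x-μ)² = 846/7
σ² = (846/7)/7 = 846/49

σ = √(846/49) ≈ 4.1552


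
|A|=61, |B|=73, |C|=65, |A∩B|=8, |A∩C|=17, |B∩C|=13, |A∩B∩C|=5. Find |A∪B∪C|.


|A∪B∪C| = 61+73+65-8-17-13+5 = 166

|A∪B∪C| = 166


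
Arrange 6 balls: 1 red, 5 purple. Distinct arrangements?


6!/(1!×5!) = 6

6


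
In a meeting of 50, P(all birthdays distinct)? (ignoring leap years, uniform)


P(all different) = Π(365-i)/365 for i=0..49
= (365/365)×(364/365)×...×(316/365)
= 0.029626

P ≈ 0.0296 ≈ 2.96%


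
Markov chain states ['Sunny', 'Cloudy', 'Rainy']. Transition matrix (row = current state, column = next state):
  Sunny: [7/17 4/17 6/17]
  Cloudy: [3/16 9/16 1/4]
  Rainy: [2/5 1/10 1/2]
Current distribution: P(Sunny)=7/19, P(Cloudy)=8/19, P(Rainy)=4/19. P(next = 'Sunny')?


P(next=Sunny) = Σᵢ P(now=i)×P(i→Sunny)
= 7/19×7/17 + 8/19×3/16 + 4/19×2/5
= 49/323 + 3/38 + 8/95 = 1017/3230

P = 1017/3230 ≈ 0.3149


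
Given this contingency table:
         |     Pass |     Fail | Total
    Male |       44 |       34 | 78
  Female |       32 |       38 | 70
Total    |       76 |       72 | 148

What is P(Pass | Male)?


P(Pass | Male) = 44/(44+34) = 44/78 = 22/39

P(Pass|Male) = 22/39 ≈ 56.41%


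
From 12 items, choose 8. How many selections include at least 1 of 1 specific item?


Complement: C(12,8) - C(11,8) = 495 - 165 = 330

330


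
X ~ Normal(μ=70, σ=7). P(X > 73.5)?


z = (73.5-70)/7 = 0.5
P(X > 73.5) = 1 - P(Z ≤ 0.5) = 1 - 0.6915 = 0.3085

P(X > 73.5) ≈ 0.3085


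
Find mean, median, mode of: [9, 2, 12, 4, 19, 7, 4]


Sorted: [2, 4, 4, 7, 9, 12, 19]
Mean = 57/7
Median = 7
Freq: {9: 1, 2: 1, 12: 1, 4: 2, 19: 1, 7: 1}
Mode: [4]

Mean=57/7, Median=7, Mode=4


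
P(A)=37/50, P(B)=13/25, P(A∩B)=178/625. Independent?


P(A)×P(B) = 481/1250
P(A∩B) = 178/625
Not equal → NOT independent

No, not independent


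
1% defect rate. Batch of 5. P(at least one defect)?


P(all good) = (99/100)^5 = 9509900499/10000000000
P(≥1 defect) = 490099501/10000000000

P = 490099501/10000000000 ≈ 4.90%


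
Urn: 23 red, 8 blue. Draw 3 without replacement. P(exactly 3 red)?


Hypergeometric: C(23,3)×C(8,0)/C(31,3)
= 1771×1/4495 = 1771/4495

P(X=3) = 1771/4495 ≈ 39.40%


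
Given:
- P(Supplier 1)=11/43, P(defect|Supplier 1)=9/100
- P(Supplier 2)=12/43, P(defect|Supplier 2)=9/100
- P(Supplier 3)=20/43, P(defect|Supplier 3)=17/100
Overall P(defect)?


P(B) = Σ P(B|Aᵢ)×P(Aᵢ)
  9/100×11/43 = 99/4300
  9/100×12/43 = 27/1075
  17/100×20/43 = 17/215
Sum = 547/4300

P(defect) = 547/4300 ≈ 12.72%


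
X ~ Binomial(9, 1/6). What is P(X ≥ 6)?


P(X ≥ 6) = Σ P(X=i) for i=6..9
P(X=6) = 875/839808
P(X=7) = 25/279936
P(X=8) = 5/1119744
P(X=9) = 1/10077696
Sum = 5723/5038848

P(X ≥ 6) = 5723/5038848 ≈ 0.11%


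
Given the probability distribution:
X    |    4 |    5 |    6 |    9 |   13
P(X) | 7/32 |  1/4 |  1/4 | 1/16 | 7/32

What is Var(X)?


E[X] = 225/32
E[X²] = 1945/32
Var(X) = E[X²] - (E[X])² = 1945/32 - 50625/1024 = 11615/1024

Var(X) = 11615/1024 ≈ 11.3428


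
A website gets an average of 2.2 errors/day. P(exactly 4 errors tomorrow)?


Poisson(λ=2.2): P(X=4) = e^(-λ)×λ^k/k!
= e^(-2.2) × 2.2^4 / 4!
≈ 0.1108031584 × 23.4256 / 24 ≈ 0.108151

P(X=4) ≈ 0.108151 ≈ 10.82%


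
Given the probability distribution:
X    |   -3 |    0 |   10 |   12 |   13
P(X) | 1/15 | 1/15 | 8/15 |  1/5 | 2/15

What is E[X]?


E[X] = Σ x·P(X=x)
= (-3)×(1/15) + (0)×(1/15) + (10)×(8/15) + (12)×(1/5) + (13)×(2/15)
= 139/15

E[X] = 139/15


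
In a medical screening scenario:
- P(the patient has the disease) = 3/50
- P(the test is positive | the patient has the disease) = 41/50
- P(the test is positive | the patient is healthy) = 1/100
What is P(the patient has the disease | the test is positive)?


Using Bayes' theorem:
P(A|B) = P(B|A)·P(A) / P(B)

P(the test is positive) = 41/50 × 3/50 + 1/100 × 47/50
= 123/2500 + 47/5000 = 293/5000

P(the patient has the disease|the test is positive) = (123/2500) / (293/5000) = 246/293

P(the patient has the disease|the test is positive) = 246/293 ≈ 83.96%


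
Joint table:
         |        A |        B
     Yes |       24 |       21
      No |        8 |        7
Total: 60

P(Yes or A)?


P(Yes∨A) = P(Yes) + P(A) - P(Yes∧A)
= (45 + 32 - 24)/60 = 53/60

P = 53/60 ≈ 88.33%


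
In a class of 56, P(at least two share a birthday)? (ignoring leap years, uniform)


P(all different) = Π(365-i)/365 for i=0..55
= 0.011668
P(match) = 1 - 0.011668 = 0.988332

P ≈ 0.9883 ≈ 98.83%


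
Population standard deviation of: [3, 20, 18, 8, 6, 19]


Mean = 74/6 = 37/3
  (3-37/3)²=784/9
  (20-37/3)²=529/9
  (18-37/3)²=289/9
  (8-37/3)²=169/9
  (6-37/3)²=361/9
  (19-37/3)²=400/9
Σ(x-μ)² = 844/3
σ² = (844/3)/6 = 422/9

σ = √(422/9) ≈ 6.8475


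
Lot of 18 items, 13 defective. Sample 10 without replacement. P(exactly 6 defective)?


Hypergeometric: C(13,6)×C(5,4)/C(18,10)
= 1716×5/43758 = 10/51

P(X=6) = 10/51 ≈ 19.61%


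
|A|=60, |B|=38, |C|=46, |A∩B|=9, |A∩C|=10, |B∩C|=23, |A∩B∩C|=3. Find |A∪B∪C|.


|A∪B∪C| = 60+38+46-9-10-23+3 = 105

|A∪B∪C| = 105


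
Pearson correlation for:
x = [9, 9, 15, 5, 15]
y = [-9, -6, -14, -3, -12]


n=5, Σx=53, Σy=-44, Σxy=-540, Σx²=637, Σy²=466
r = (5×(-540) - 53×(-44))/√((5×637 - 53²)(5×466 - (-44)²))
= -368/√(376×394) = -368/√148144 ≈ -368/384.8948 ≈ -0.9561

r ≈ -0.9561


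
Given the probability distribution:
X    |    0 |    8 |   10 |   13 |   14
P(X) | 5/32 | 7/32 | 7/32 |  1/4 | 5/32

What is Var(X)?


E[X] = 75/8
E[X²] = 435/4
Var(X) = E[X²] - (E[X])² = 435/4 - 5625/64 = 1335/64

Var(X) = 1335/64 ≈ 20.8594


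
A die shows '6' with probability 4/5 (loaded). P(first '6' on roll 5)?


Geometric: P(X=5) = (1-p)^(k-1)×p = (1/5)^4×4/5 = 4/3125

P(X=5) = 4/3125 ≈ 0.13%


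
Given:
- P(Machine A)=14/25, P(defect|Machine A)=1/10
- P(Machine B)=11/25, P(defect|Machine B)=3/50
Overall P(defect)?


P(B) = Σ P(B|Aᵢ)×P(Aᵢ)
  1/10×14/25 = 7/125
  3/50×11/25 = 33/1250
Sum = 103/1250

P(defect) = 103/1250 ≈ 8.24%


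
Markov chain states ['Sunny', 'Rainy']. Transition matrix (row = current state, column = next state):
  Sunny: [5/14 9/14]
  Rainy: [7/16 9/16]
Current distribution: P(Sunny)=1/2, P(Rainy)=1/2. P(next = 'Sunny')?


P(next=Sunny) = Σᵢ P(now=i)×P(i→Sunny)
= 1/2×5/14 + 1/2×7/16
= 5/28 + 7/32 = 89/224

P = 89/224 ≈ 0.3973


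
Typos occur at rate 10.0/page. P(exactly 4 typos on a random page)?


Poisson(λ=10.0): P(X=4) = e^(-λ)×λ^k/k!
= e^(-10.0) × 10.0^4 / 4!
≈ 4.539992976e-05 × 10000 / 24 ≈ 0.018917

P(X=4) ≈ 0.018917 ≈ 1.89%


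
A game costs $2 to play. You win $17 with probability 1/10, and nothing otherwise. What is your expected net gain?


E[gain] = (17-2)×1/10 + (-2)×9/10
= 3/2 - 9/5 = -3/10

Expected net gain = $-3/10 ≈ $-0.30


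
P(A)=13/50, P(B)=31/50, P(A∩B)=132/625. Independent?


P(A)×P(B) = 403/2500
P(A∩B) = 132/625
Not equal → NOT independent

No, not independent


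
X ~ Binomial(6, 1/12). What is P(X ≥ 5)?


P(X ≥ 5) = Σ P(X=i) for i=5..6
P(X=5) = 11/497664
P(X=6) = 1/2985984
Sum = 67/2985984

P(X ≥ 5) = 67/2985984 ≈ 0.00%


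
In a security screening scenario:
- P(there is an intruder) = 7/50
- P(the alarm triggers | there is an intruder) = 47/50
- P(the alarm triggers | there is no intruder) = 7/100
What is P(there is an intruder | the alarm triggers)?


Using Bayes' theorem:
P(A|B) = P(B|A)·P(A) / P(B)

P(the alarm triggers) = 47/50 × 7/50 + 7/100 × 43/50
= 329/2500 + 301/5000 = 959/5000

P(there is an intruder|the alarm triggers) = (329/2500) / (959/5000) = 94/137

P(there is an intruder|the alarm triggers) = 94/137 ≈ 68.61%


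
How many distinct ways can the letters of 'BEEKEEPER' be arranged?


Letters: 9, freq: {'B': 1, 'E': 5, 'K': 1, 'P': 1, 'R': 1}
9!/(1!×5!×1!×1!×1!) = 362880/120 = 3024

3024


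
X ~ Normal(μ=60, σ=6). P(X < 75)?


z = (75-60)/6 = 2.5
P(Z < 2.5) = 0.9938

P(X < 75) ≈ 0.9938


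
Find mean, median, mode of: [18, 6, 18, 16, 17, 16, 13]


Sorted: [6, 13, 16, 16, 17, 18, 18]
Mean = 104/7
Median = 16
Freq: {18: 2, 6: 1, 16: 2, 17: 1, 13: 1}
Mode: [16, 18]

Mean=104/7, Median=16, Mode=[16, 18]


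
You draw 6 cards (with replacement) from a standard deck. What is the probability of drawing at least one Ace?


P(not a Ace) = 48/52 = 12/13
P(none in 6 draws) = (12/13)^6 = 2985984/4826809
P(≥1 Ace) = 1 - 2985984/4826809 = 1840825/4826809

P = 1840825/4826809 ≈ 38.14%


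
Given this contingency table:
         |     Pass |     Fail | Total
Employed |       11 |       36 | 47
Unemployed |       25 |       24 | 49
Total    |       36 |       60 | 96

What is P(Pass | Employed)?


P(Pass | Employed) = 11/(11+36) = 11/47

P(Pass|Employed) = 11/47 ≈ 23.40%


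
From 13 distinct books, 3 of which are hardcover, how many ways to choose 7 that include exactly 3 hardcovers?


Choose 3 of the 3 hardcovers and 4 of the other 10 books:
C(3,3)×C(10,4) = 1×210 = 210

210


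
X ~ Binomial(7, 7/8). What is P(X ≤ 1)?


P(X ≤ 1) = Σ P(X=i) for i=0..1
P(X=0) = 1/2097152
P(X=1) = 49/2097152
Sum = 25/1048576

P(X ≤ 1) = 25/1048576 ≈ 0.00%


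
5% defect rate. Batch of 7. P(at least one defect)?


P(all good) = (19/20)^7 = 893871739/1280000000
P(≥1 defect) = 386128261/1280000000

P = 386128261/1280000000 ≈ 30.17%


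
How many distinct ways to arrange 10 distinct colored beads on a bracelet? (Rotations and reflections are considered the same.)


Free circular arrangements: rotations and reflections both identified.
(n-1)!/2 = 9!/2 = 362880/2 = 181440

181440


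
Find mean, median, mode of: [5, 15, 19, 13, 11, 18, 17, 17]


Sorted: [5, 11, 13, 15, 17, 17, 18, 19]
Mean = 115/8
Median = 16
Freq: {5: 1, 15: 1, 19: 1, 13: 1, 11: 1, 18: 1, 17: 2}
Mode: [17]

Mean=115/8, Median=16, Mode=17


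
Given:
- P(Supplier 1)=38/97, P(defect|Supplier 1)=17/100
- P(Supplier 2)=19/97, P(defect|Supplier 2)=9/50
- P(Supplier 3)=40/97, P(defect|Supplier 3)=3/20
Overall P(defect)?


P(B) = Σ P(B|Aᵢ)×P(Aᵢ)
  17/100×38/97 = 323/4850
  9/50×19/97 = 171/4850
  3/20×40/97 = 6/97
Sum = 397/2425

P(defect) = 397/2425 ≈ 16.37%


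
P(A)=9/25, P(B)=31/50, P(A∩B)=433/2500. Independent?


P(A)×P(B) = 279/1250
P(A∩B) = 433/2500
Not equal → NOT independent

No, not independent


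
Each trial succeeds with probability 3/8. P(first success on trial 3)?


Geometric: P(X=3) = (1-p)^(k-1)×p = (5/8)^2×3/8 = 75/512

P(X=3) = 75/512 ≈ 14.65%


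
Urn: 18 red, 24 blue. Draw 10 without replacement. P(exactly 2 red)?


Hypergeometric: C(18,2)×C(24,8)/C(42,10)
= 153×735471/1471442973 = 10557/138047

P(X=2) = 10557/138047 ≈ 7.65%


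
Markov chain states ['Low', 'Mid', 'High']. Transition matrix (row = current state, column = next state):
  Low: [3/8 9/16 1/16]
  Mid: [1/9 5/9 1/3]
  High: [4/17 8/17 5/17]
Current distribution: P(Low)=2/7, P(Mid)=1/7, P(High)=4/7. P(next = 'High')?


P(next=High) = Σᵢ P(now=i)×P(i→High)
= 2/7×1/16 + 1/7×1/3 + 4/7×5/17
= 1/56 + 1/21 + 20/119 = 667/2856

P = 667/2856 ≈ 0.2335


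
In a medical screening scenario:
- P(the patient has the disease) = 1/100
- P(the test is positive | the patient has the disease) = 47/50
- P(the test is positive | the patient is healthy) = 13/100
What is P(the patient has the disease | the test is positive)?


Using Bayes' theorem:
P(A|B) = P(B|A)·P(A) / P(B)

P(the test is positive) = 47/50 × 1/100 + 13/100 × 99/100
= 47/5000 + 1287/10000 = 1381/10000

P(the patient has the disease|the test is positive) = (47/5000) / (1381/10000) = 94/1381

P(the patient has the disease|the test is positive) = 94/1381 ≈ 6.81%


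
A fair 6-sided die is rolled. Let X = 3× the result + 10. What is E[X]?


E[die] = (1+6)/2 = 7/2
E[X] = 3×7/2 + 10 = 41/2

E[X] = 41/2


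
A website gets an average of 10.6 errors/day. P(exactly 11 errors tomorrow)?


Poisson(λ=10.6): P(X=11) = e^(-λ)×λ^k/k!
= e^(-10.6) × 10.6^11 / 11!
≈ 2.491600973e-05 × 189829855834 / 39916800 ≈ 0.118492

P(X=11) ≈ 0.118492 ≈ 11.85%


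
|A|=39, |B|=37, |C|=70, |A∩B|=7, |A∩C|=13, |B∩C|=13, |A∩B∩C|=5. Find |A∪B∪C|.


|A∪B∪C| = 39+37+70-7-13-13+5 = 118

|A∪B∪C| = 118


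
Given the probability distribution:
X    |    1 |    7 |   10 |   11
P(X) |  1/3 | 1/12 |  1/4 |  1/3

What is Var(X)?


E[X] = 85/12
E[X²] = 279/4
Var(X) = E[X²] - (E[X])² = 279/4 - 7225/144 = 2819/144

Var(X) = 2819/144 ≈ 19.5764


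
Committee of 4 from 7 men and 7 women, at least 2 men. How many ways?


Count by #men:
  2M,2W: C(7,2)×C(7,2)=441
  3M,1W: C(7,3)×C(7,1)=245
  4M,0W: C(7,4)×C(7,0)=35
Total = 721

721


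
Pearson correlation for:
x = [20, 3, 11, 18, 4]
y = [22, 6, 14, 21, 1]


n=5, Σx=56, Σy=64, Σxy=994, Σx²=870, Σy²=1158
r = (5×994 - 56×64)/√((5×870 - 56²)(5×1158 - 64²))
= 1386/√(1214×1694) = 1386/√2056516 ≈ 1386/1434.0558 ≈ 0.9665

r ≈ 0.9665


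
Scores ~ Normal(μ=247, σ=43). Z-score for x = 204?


z = (x - μ)/σ = (204 - 247)/43 = -1.0

z = -1.0


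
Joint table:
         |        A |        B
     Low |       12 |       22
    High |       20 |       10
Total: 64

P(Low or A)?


P(Low∨A) = P(Low) + P(A) - P(Low∧A)
= (34 + 32 - 12)/64 = 54/64 = 27/32

P = 27/32 ≈ 84.38%


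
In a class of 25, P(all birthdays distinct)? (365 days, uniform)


P(all different) = Π(365-i)/365 for i=0..24
= (365/365)×(364/365)×...×(341/365)
= 0.431300

P ≈ 0.4313 ≈ 43.13%


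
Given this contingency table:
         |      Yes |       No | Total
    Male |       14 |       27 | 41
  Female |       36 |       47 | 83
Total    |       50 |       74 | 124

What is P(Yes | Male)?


P(Yes | Male) = 14/(14+27) = 14/41

P(Yes|Male) = 14/41 ≈ 34.15%


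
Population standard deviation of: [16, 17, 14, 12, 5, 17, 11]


Mean = 92/7
  (16-92/7)²=400/49
  (17-92/7)²=729/49
  (14-92/7)²=36/49
  (12-92/7)²=64/49
  (5-92/7)²=3249/49
  (17-92/7)²=729/49
  (11-92/7)²=225/49
Σ(x-μ)² = 776/7
σ² = (776/7)/7 = 776/49

σ = √(776/49) ≈ 3.9795


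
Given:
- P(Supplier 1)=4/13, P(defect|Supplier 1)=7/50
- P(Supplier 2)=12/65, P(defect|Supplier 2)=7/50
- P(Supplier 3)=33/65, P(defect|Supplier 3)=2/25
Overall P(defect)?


P(B) = Σ P(B|Aᵢ)×P(Aᵢ)
  7/50×4/13 = 14/325
  7/50×12/65 = 42/1625
  2/25×33/65 = 66/1625
Sum = 178/1625

P(defect) = 178/1625 ≈ 10.95%


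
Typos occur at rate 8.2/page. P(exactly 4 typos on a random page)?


Poisson(λ=8.2): P(X=4) = e^(-λ)×λ^k/k!
= e^(-8.2) × 8.2^4 / 4!
≈ 0.00027465357 × 4521.2176 / 24 ≈ 0.051740

P(X=4) ≈ 0.051740 ≈ 5.17%


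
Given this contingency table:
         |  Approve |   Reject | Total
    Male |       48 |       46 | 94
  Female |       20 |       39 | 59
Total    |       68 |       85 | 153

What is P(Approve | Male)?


P(Approve | Male) = 48/(48+46) = 48/94 = 24/47

P(Approve|Male) = 24/47 ≈ 51.06%


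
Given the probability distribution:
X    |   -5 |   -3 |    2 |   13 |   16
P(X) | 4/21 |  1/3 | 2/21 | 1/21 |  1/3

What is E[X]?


E[X] = Σ x·P(X=x)
= (-5)×(4/21) + (-3)×(1/3) + (2)×(2/21) + (13)×(1/21) + (16)×(1/3)
= 88/21

E[X] = 88/21


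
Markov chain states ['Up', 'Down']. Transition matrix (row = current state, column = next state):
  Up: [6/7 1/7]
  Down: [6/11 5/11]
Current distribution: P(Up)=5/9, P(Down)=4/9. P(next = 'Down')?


P(next=Down) = Σᵢ P(now=i)×P(i→Down)
= 5/9×1/7 + 4/9×5/11
= 5/63 + 20/99 = 65/231

P = 65/231 ≈ 0.2814


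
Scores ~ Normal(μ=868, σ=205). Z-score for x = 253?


z = (x - μ)/σ = (253 - 868)/205 = -3.0

z = -3.0


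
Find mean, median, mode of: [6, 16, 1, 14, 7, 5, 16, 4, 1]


Sorted: [1, 1, 4, 5, 6, 7, 14, 16, 16]
Mean = 70/9
Median = 6
Freq: {6: 1, 16: 2, 1: 2, 14: 1, 7: 1, 5: 1, 4: 1}
Mode: [1, 16]

Mean=70/9, Median=6, Mode=[1, 16]


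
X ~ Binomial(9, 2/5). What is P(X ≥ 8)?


P(X ≥ 8) = Σ P(X=i) for i=8..9
P(X=8) = 6912/1953125
P(X=9) = 512/1953125
Sum = 7424/1953125

P(X ≥ 8) = 7424/1953125 ≈ 0.38%


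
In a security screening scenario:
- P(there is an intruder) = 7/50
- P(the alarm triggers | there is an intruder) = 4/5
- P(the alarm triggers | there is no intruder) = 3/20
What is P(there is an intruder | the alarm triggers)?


Using Bayes' theorem:
P(A|B) = P(B|A)·P(A) / P(B)

P(the alarm triggers) = 4/5 × 7/50 + 3/20 × 43/50
= 14/125 + 129/1000 = 241/1000

P(there is an intruder|the alarm triggers) = (14/125) / (241/1000) = 112/241

P(there is an intruder|the alarm triggers) = 112/241 ≈ 46.47%


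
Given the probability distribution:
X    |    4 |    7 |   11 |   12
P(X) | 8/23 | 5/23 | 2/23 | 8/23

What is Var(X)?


E[X] = 185/23
E[X²] = 1767/23
Var(X) = E[X²] - (E[X])² = 1767/23 - 34225/529 = 6416/529

Var(X) = 6416/529 ≈ 12.1285


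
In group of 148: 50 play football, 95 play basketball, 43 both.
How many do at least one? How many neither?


|A∪B| = 50+95-43 = 102
Neither = 148-102 = 46

At least one: 102; Neither: 46


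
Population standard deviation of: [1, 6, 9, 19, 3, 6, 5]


Mean = 49/7 = 7
  (1-7)²=36
  (6-7)²=1
  (9-7)²=4
  (19-7)²=144
  (3-7)²=16
  (6-7)²=1
  (5-7)²=4
Σ(x-μ)² = 206
σ² = 206/7

σ = √(206/7) ≈ 5.4248


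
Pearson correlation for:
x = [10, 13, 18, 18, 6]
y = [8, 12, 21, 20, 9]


n=5, Σx=65, Σy=70, Σxy=1028, Σx²=953, Σy²=1130
r = (5×1028 - 65×70)/√((5×953 - 65²)(5×1130 - 70²))
= 590/√(540×750) = 590/√405000 ≈ 590/636.3961 ≈ 0.9271

r ≈ 0.9271


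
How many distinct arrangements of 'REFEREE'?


Letters: 7, freq: {'R': 2, 'E': 4, 'F': 1}
7!/(2!×4!×1!) = 5040/48 = 105

105


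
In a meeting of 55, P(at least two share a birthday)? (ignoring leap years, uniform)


P(all different) = Π(365-i)/365 for i=0..54
= 0.013738
P(match) = 1 - 0.013738 = 0.986262

P ≈ 0.9863 ≈ 98.63%


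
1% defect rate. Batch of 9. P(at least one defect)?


P(all good) = (99/100)^9 = 913517247483640899/1000000000000000000
P(≥1 defect) = 86482752516359101/1000000000000000000

P = 86482752516359101/1000000000000000000 ≈ 8.65%


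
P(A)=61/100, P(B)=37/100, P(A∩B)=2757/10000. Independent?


P(A)×P(B) = 2257/10000
P(A∩B) = 2757/10000
Not equal → NOT independent

No, not independent


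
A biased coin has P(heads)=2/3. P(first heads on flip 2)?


Geometric: P(X=2) = (1-p)^(k-1)×p = (1/3)^1×2/3 = 2/9

P(X=2) = 2/9 ≈ 22.22%


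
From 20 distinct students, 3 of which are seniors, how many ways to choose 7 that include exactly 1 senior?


Choose 1 of the 3 seniors and 6 of the other 17 students:
C(3,1)×C(17,6) = 3×12376 = 37128

37128


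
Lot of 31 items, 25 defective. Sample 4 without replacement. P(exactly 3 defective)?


Hypergeometric: C(25,3)×C(6,1)/C(31,4)
= 2300×6/31465 = 2760/6293

P(X=3) = 2760/6293 ≈ 43.86%


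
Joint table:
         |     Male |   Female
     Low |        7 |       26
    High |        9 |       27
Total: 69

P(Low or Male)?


P(Low∨Male) = P(Low) + P(Male) - P(Low∧Male)
= (33 + 16 - 7)/69 = 42/69 = 14/23

P = 14/23 ≈ 60.87%


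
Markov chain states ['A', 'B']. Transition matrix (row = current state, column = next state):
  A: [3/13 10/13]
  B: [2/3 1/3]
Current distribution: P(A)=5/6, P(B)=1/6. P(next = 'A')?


P(next=A) = Σᵢ P(now=i)×P(i→A)
= 5/6×3/13 + 1/6×2/3
= 5/26 + 1/9 = 71/234

P = 71/234 ≈ 0.3034


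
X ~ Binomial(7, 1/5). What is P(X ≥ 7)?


P(X ≥ 7) = Σ P(X=i) for i=7..7
P(X=7) = 1/78125
Sum = 1/78125

P(X ≥ 7) = 1/78125 ≈ 0.00%


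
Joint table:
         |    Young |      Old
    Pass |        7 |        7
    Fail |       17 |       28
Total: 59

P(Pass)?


P(Pass) = (7+7)/59 = 14/59

P(Pass) = 14/59 ≈ 23.73%


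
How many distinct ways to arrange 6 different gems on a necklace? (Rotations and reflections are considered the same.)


Free circular arrangements: rotations and reflections both identified.
(n-1)!/2 = 5!/2 = 120/2 = 60

60


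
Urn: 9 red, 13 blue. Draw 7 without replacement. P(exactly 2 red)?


Hypergeometric: C(9,2)×C(13,5)/C(22,7)
= 36×1287/170544 = 351/1292

P(X=2) = 351/1292 ≈ 27.17%


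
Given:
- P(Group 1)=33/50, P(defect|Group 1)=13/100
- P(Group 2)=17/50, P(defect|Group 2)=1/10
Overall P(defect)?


P(B) = Σ P(B|Aᵢ)×P(Aᵢ)
  13/100×33/50 = 429/5000
  1/10×17/50 = 17/500
Sum = 599/5000

P(defect) = 599/5000 ≈ 11.98%


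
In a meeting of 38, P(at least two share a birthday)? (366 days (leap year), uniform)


P(all different) = Π(366-i)/366 for i=0..37
= 0.136703
P(match) = 1 - 0.136703 = 0.863297

P ≈ 0.8633 ≈ 86.33%


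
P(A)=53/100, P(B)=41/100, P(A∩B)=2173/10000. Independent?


P(A)×P(B) = 2173/10000
P(A∩B) = 2173/10000
Equal ✓ → Independent

Yes, independent


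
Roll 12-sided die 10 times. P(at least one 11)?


P(no 11)^10 = (11/12)^10 = 25937424601/61917364224
P(≥1) = 1 - 25937424601/61917364224 = 35979939623/61917364224

P = 35979939623/61917364224 ≈ 58.11%


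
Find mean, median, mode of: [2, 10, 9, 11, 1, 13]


Sorted: [1, 2, 9, 10, 11, 13]
Mean = 46/6 = 23/3
Median = 19/2
Freq: {2: 1, 10: 1, 9: 1, 11: 1, 1: 1, 13: 1}
Mode: No mode

Mean=23/3, Median=19/2, Mode=No mode


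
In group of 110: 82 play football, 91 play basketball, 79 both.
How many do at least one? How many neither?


|A∪B| = 82+91-79 = 94
Neither = 110-94 = 16

At least one: 94; Neither: 16


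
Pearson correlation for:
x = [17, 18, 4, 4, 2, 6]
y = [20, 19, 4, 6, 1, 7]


n=6, Σx=51, Σy=57, Σxy=766, Σx²=685, Σy²=863
r = (6×766 - 51×57)/√((6×685 - 51²)(6×863 - 57²))
= 1689/√(1509×1929) = 1689/√2910861 ≈ 1689/1706.1246 ≈ 0.9900

r ≈ 0.9900


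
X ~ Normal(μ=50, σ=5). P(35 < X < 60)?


z₁=(35-50)/5=-3.0, z₂=(60-50)/5=2.0
P = Φ(2.0) - Φ(-3.0) = 0.977250 - 0.001350 = 0.975900 ≈ 0.9759

P(35 < X < 60) ≈ 0.9759


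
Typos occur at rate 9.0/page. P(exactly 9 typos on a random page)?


Poisson(λ=9.0): P(X=9) = e^(-λ)×λ^k/k!
= e^(-9.0) × 9.0^9 / 9!
≈ 0.0001234098041 × 387420489 / 362880 ≈ 0.131756

P(X=9) ≈ 0.131756 ≈ 13.18%


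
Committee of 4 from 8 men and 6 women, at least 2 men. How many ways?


Count by #men:
  2M,2W: C(8,2)×C(6,2)=420
  3M,1W: C(8,3)×C(6,1)=336
  4M,0W: C(8,4)×C(6,0)=70
Total = 826

826


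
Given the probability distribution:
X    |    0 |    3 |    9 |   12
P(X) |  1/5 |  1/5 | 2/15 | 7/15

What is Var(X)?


E[X] = 37/5
E[X²] = 399/5
Var(X) = E[X²] - (E[X])² = 399/5 - 1369/25 = 626/25

Var(X) = 626/25 ≈ 25.0400


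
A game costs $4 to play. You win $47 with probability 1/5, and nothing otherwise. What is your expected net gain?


E[gain] = (47-4)×1/5 + (-4)×4/5
= 43/5 - 16/5 = 27/5

Expected net gain = $27/5 ≈ $5.40


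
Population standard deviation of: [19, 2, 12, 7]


Mean = 40/4 = 10
  (19-10)²=81
  (2-10)²=64
  (12-10)²=4
  (7-10)²=9
Σ(x-μ)² = 158
σ² = 158/4 = 79/2

σ = √(79/2) ≈ 6.2849


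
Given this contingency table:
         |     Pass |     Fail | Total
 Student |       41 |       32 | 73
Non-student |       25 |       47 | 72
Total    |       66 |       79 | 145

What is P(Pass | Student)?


P(Pass | Student) = 41/(41+32) = 41/73

P(Pass|Student) = 41/73 ≈ 56.16%


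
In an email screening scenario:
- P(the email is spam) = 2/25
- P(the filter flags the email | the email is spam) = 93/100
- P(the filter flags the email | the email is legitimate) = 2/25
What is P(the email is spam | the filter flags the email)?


Using Bayes' theorem:
P(A|B) = P(B|A)·P(A) / P(B)

P(the filter flags the email) = 93/100 × 2/25 + 2/25 × 23/25
= 93/1250 + 46/625 = 37/250

P(the email is spam|the filter flags the email) = (93/1250) / (37/250) = 93/185

P(the email is spam|the filter flags the email) = 93/185 ≈ 50.27%
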